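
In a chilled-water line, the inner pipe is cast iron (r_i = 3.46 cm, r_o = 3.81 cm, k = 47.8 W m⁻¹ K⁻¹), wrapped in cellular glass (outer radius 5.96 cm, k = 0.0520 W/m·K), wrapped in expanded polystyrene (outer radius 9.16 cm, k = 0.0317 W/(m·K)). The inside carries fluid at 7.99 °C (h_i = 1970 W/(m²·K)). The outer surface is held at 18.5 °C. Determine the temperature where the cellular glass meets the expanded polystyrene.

T = 12.1 °C

Treat each layer as a resistance in series:
  R'_conv,in = 1/(2πr h) = 1/(2π·0.0346·1970) = 0.002335 m·K/W
  R'_cast iron = ln(0.0381/0.0346)/(2πk) = 0.09636/(2π·47.8) = 3.208×10^-4 m·K/W
  R'_cellular glass = ln(0.0596/0.0381)/(2πk) = 0.4474/(2π·0.0520) = 1.369 m·K/W
  R'_expanded polystyrene = ln(0.0916/0.0596)/(2πk) = 0.4298/(2π·0.0317) = 2.158 m·K/W
ΣR = 0.002335 + 3.208×10^-4 + 1.369 + 2.158 = 3.530 m·K/W
Q' = ΔT/ΣR = (7.99 °C − 18.5 °C)/3.530 = -2.977 W/m
From the inner boundary to the cellular glass/expanded polystyrene interface, ΣR_partial = 1.372 m·K/W.
T_interface = T_in − Q'·ΣR_partial = 7.99 °C − (-2.977)(1.372) = 12.1 °C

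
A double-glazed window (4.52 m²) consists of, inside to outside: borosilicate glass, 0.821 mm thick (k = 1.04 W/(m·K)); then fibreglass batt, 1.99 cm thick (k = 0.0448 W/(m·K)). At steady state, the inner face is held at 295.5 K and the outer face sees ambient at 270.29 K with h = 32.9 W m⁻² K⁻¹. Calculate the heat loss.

Treat each layer as a resistance in series:
  R_borosilicate glass = L/(kA) = 8.21×10^-4/(1.04·4.52) = 1.747×10^-4 K/W
  R_fibreglass batt = L/(kA) = 0.0199/(0.0448·4.52) = 0.09827 K/W
  R_conv,out = 1/(hA) = 1/(32.9·4.52) = 0.006725 K/W
ΣR = 1.747×10^-4 + 0.09827 + 0.006725 = 0.1052 K/W
Q = ΔT/ΣR = (295.5 K − 270.29 K)/0.1052 = 240 W

Q = 240 W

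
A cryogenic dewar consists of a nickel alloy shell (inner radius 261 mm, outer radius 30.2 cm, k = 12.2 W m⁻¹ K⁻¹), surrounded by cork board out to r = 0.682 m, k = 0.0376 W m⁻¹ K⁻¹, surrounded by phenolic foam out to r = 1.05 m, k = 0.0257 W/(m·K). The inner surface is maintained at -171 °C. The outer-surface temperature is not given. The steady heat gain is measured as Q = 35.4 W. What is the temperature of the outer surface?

T_out = 23.7 °C

Sum the resistances:
  R_nickel alloy = (1/0.261 − 1/0.302)/(4πk) = 0.5202/(4π·12.2) = 0.003393 K/W
  R_cork board = (1/0.302 − 1/0.682)/(4πk) = 1.845/(4π·0.0376) = 3.905 K/W
  R_phenolic foam = (1/0.682 − 1/1.05)/(4πk) = 0.5139/(4π·0.0257) = 1.591 K/W
ΣR = 5.499 K/W
ΔT = Q·ΣR = 35.4 × 5.499 = 194.7 K
Heat flows inward, so T_out = T_in + ΔT = -171 + 194.7 = 23.7 °C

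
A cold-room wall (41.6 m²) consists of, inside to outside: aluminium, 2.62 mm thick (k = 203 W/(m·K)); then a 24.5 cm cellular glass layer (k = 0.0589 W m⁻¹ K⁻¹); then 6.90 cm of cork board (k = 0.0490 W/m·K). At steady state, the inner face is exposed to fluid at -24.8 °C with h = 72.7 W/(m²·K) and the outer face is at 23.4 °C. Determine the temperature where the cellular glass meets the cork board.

Treat each layer as a resistance in series:
  R_conv,in = 1/(hA) = 1/(72.7·41.6) = 3.307×10^-4 K/W
  R_aluminium = L/(kA) = 0.00262/(203·41.6) = 3.103×10^-7 K/W
  R_cellular glass = L/(kA) = 0.245/(0.0589·41.6) = 0.09999 K/W
  R_cork board = L/(kA) = 0.0690/(0.0490·41.6) = 0.03385 K/W
ΣR = 3.307×10^-4 + 3.103×10^-7 + 0.09999 + 0.03385 = 0.1342 K/W
Q = ΔT/ΣR = (-24.8 °C − 23.4 °C)/0.1342 = -359.2 W
From the inner boundary to the cellular glass/cork board interface, ΣR_partial = 0.1003 K/W.
T_interface = T_in − Q·ΣR_partial = -24.8 °C − (-359.2)(0.1003) = 11.2 °C

T = 11.2 °C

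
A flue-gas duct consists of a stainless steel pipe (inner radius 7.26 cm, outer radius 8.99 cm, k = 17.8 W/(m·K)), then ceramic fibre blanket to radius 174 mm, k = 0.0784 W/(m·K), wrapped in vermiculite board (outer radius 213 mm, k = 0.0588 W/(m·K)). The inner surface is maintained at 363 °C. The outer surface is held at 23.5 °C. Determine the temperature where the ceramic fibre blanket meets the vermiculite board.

Treat each layer as a resistance in series:
  R'_stainless steel = ln(0.0899/0.0726)/(2πk) = 0.2137/(2π·17.8) = 0.001911 m·K/W
  R'_ceramic fibre blanket = ln(0.174/0.0899)/(2πk) = 0.6604/(2π·0.0784) = 1.341 m·K/W
  R'_vermiculite board = ln(0.213/0.174)/(2πk) = 0.2022/(2π·0.0588) = 0.5474 m·K/W
ΣR = 0.001911 + 1.341 + 0.5474 = 1.890 m·K/W
Q' = ΔT/ΣR = (363 °C − 23.5 °C)/1.890 = 179.6 W/m
From the inner boundary to the ceramic fibre blanket/vermiculite board interface, ΣR_partial = 1.343 m·K/W.
T_interface = T_in − Q'·ΣR_partial = 363 °C − (179.6)(1.343) = 122 °C

T = 122 °C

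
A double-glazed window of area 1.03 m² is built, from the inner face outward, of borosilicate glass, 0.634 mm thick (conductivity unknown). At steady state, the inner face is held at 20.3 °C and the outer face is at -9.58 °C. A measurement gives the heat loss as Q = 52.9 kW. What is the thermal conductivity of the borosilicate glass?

ΣR = ΔT/Q = |20.3 − -9.58|/52900 = 5.648×10^-4 K/W
L/(kA) = 5.648×10^-4 ⇒ k = 6.34×10^-4/(5.648×10^-4·1.03) = 1.09 W/m·K

k = 1.09 W/m·K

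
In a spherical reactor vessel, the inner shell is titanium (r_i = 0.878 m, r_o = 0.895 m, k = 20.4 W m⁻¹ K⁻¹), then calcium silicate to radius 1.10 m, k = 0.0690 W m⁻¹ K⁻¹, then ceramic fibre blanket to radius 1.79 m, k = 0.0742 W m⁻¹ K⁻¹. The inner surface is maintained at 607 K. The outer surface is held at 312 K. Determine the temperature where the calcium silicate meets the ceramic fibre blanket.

Resistance network (inner→outer):
  R_titanium = (1/0.878 − 1/0.895)/(4πk) = 0.02163/(4π·20.4) = 8.439×10^-5 K/W
  R_calcium silicate = (1/0.895 − 1/1.10)/(4πk) = 0.2082/(4π·0.0690) = 0.2401 K/W
  R_ceramic fibre blanket = (1/1.10 − 1/1.79)/(4πk) = 0.3504/(4π·0.0742) = 0.3758 K/W
ΣR = 8.439×10^-5 + 0.2401 + 0.3758 = 0.6160 K/W
Q = ΔT/ΣR = (607 K − 312 K)/0.6160 = 478.9 W
From the inner boundary to the calcium silicate/ceramic fibre blanket interface, ΣR_partial = 0.2402 K/W.
T_interface = T_in − Q·ΣR_partial = 607 K − (478.9)(0.2402) = 492 K

T = 492 K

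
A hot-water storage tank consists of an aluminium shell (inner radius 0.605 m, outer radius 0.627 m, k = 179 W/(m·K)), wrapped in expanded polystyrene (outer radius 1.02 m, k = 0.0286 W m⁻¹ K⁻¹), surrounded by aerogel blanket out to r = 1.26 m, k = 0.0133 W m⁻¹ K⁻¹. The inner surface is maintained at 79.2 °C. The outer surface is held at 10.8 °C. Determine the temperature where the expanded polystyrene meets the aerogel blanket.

Series thermal resistances, inner to outer:
  R_aluminium = (1/0.605 − 1/0.627)/(4πk) = 0.05800/(4π·179) = 2.578×10^-5 K/W
  R_expanded polystyrene = (1/0.627 − 1/1.02)/(4πk) = 0.6145/(4π·0.0286) = 1.710 K/W
  R_aerogel blanket = (1/1.02 − 1/1.26)/(4πk) = 0.1867/(4π·0.0133) = 1.117 K/W
ΣR = 2.578×10^-5 + 1.710 + 1.117 = 2.827 K/W
Q = ΔT/ΣR = (79.2 °C − 10.8 °C)/2.827 = 24.20 W
From the inner boundary to the expanded polystyrene/aerogel blanket interface, ΣR_partial = 1.710 K/W.
T_interface = T_in − Q·ΣR_partial = 79.2 °C − (24.20)(1.710) = 37.8 °C

T = 37.8 °C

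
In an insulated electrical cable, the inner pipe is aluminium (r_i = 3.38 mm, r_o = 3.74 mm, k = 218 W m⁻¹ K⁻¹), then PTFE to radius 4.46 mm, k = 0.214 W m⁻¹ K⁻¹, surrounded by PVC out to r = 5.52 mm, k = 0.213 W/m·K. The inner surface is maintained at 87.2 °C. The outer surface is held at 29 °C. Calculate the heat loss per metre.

Resistance network (inner→outer):
  R'_aluminium = ln(0.00374/0.00338)/(2πk) = 0.1012/(2π·218) = 7.389×10^-5 m·K/W
  R'_PTFE = ln(0.00446/0.00374)/(2πk) = 0.1761/(2π·0.214) = 0.1309 m·K/W
  R'_PVC = ln(0.00552/0.00446)/(2πk) = 0.2132/(2π·0.213) = 0.1593 m·K/W
ΣR = 7.389×10^-5 + 0.1309 + 0.1593 = 0.2903 m·K/W
Q' = ΔT/ΣR = (87.2 °C − 29 °C)/0.2903 = 200 W/m

Q' = 200 W/m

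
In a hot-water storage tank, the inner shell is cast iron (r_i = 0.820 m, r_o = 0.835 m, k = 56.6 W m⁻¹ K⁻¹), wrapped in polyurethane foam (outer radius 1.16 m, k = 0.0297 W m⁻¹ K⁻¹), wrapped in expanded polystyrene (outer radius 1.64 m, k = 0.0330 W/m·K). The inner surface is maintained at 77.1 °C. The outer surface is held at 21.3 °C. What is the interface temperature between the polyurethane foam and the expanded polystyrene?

Treat each layer as a resistance in series:
  R_cast iron = (1/0.820 − 1/0.835)/(4πk) = 0.02191/(4π·56.6) = 3.080×10^-5 K/W
  R_polyurethane foam = (1/0.835 − 1/1.16)/(4πk) = 0.3355/(4π·0.0297) = 0.8990 K/W
  R_expanded polystyrene = (1/1.16 − 1/1.64)/(4πk) = 0.2523/(4π·0.0330) = 0.6084 K/W
ΣR = 3.080×10^-5 + 0.8990 + 0.6084 = 1.507 K/W
Q = ΔT/ΣR = (77.1 °C − 21.3 °C)/1.507 = 37.03 W
From the inner boundary to the polyurethane foam/expanded polystyrene interface, ΣR_partial = 0.8990 K/W.
T_interface = T_in − Q·ΣR_partial = 77.1 °C − (37.03)(0.8990) = 43.8 °C

T = 43.8 °C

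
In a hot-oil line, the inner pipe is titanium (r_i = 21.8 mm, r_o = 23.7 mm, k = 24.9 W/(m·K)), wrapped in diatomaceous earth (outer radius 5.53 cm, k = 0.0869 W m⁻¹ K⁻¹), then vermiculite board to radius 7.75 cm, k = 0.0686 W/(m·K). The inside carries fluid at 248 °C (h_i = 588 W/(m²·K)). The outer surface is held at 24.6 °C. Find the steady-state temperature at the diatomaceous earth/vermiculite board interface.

Treat each layer as a resistance in series:
  R'_conv,in = 1/(2πr h) = 1/(2π·0.0218·588) = 0.01242 m·K/W
  R'_titanium = ln(0.0237/0.0218)/(2πk) = 0.08357/(2π·24.9) = 5.341×10^-4 m·K/W
  R'_diatomaceous earth = ln(0.0553/0.0237)/(2πk) = 0.8473/(2π·0.0869) = 1.552 m·K/W
  R'_vermiculite board = ln(0.0775/0.0553)/(2πk) = 0.3375/(2π·0.0686) = 0.7830 m·K/W
ΣR = 0.01242 + 5.341×10^-4 + 1.552 + 0.7830 = 2.348 m·K/W
Q' = ΔT/ΣR = (248 °C − 24.6 °C)/2.348 = 95.14 W/m
From the inner boundary to the diatomaceous earth/vermiculite board interface, ΣR_partial = 1.565 m·K/W.
T_interface = T_in − Q'·ΣR_partial = 248 °C − (95.14)(1.565) = 99.1 °C

T = 99.1 °C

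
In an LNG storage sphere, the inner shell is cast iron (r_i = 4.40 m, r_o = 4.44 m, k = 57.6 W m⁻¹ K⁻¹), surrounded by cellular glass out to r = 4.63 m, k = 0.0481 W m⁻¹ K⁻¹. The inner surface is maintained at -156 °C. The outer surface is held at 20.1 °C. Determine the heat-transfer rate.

Q = 11.5 kW

Treat each layer as a resistance in series:
  R_cast iron = (1/4.40 − 1/4.44)/(4πk) = 0.002048/(4π·57.6) = 2.829×10^-6 K/W
  R_cellular glass = (1/4.44 − 1/4.63)/(4πk) = 0.009243/(4π·0.0481) = 0.01529 K/W
ΣR = 2.829×10^-6 + 0.01529 = 0.01529 K/W
Q = ΔT/ΣR = (-156 °C − 20.1 °C)/0.01529 = -11500 W
(Negative Q ⇒ heat flows inward; heat gain = 11500 W.)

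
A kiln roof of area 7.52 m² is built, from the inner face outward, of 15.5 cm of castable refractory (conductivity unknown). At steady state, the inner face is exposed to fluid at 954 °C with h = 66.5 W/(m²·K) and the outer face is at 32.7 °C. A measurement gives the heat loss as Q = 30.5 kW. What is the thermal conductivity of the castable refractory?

k = 0.731 W/m·K

ΣR = ΔT/Q = |954 − 32.7|/30500 = 0.03021 K/W
Known resistances:
  R_conv,in = 1/(hA) = 1/(66.5·7.52) = 0.002000 K/W
R_castable refractory = ΣR − ΣR_known = 0.03021 − 0.002000 = 0.02821 K/W
L/(kA) = 0.02821 ⇒ k = 0.155/(0.02821·7.52) = 0.731 W/m·K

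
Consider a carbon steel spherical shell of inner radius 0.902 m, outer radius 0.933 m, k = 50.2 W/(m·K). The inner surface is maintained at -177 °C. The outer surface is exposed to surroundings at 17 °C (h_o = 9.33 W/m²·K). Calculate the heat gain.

Series thermal resistances, inner to outer:
  R_carbon steel = (1/0.902 − 1/0.933)/(4πk) = 0.03684/(4π·50.2) = 5.839×10^-5 K/W
  R_conv,out = 1/(4πr²h) = 1/(4π·0.933²·9.33) = 0.009798 K/W
ΣR = 5.839×10^-5 + 0.009798 = 0.009856 K/W
Q = ΔT/ΣR = (-177 °C − 17 °C)/0.009856 = -19700 W
(Negative Q ⇒ heat flows inward; heat gain = 19700 W.)

Q = 19700 W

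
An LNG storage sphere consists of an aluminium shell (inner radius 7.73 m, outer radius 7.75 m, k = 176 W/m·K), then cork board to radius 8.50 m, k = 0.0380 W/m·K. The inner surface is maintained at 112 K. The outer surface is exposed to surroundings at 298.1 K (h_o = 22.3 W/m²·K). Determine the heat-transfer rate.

Q = 7790 W

Treat each layer as a resistance in series:
  R_aluminium = (1/7.73 − 1/7.75)/(4πk) = 3.338×10^-4/(4π·176) = 1.509×10^-7 K/W
  R_cork board = (1/7.75 − 1/8.50)/(4πk) = 0.01139/(4π·0.0380) = 0.02384 K/W
  R_conv,out = 1/(4πr²h) = 1/(4π·8.50²·22.3) = 4.939×10^-5 K/W
ΣR = 1.509×10^-7 + 0.02384 + 4.939×10^-5 = 0.02389 K/W
Q = ΔT/ΣR = (112 K − 298.1 K)/0.02389 = -7790 W
(Negative Q ⇒ heat flows inward; heat gain = 7790 W.)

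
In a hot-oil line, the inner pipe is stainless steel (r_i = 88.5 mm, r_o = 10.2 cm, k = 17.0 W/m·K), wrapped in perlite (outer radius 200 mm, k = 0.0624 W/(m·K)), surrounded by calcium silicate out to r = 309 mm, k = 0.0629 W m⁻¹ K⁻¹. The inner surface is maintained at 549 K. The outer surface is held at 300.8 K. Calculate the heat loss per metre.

Resistance network (inner→outer):
  R'_stainless steel = ln(0.102/0.0885)/(2πk) = 0.1420/(2π·17.0) = 0.001329 m·K/W
  R'_perlite = ln(0.200/0.102)/(2πk) = 0.6733/(2π·0.0624) = 1.717 m·K/W
  R'_calcium silicate = ln(0.309/0.200)/(2πk) = 0.4350/(2π·0.0629) = 1.101 m·K/W
ΣR = 0.001329 + 1.717 + 1.101 = 2.819 m·K/W
Q' = ΔT/ΣR = (549 K − 300.8 K)/2.819 = 88.0 W/m

Q' = 88.0 W/m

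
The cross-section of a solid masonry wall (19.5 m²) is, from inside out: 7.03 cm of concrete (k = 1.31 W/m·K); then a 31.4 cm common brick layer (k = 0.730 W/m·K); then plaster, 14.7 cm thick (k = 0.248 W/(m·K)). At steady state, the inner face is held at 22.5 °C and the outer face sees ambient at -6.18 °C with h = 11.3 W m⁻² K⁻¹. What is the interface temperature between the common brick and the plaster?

Series thermal resistances, inner to outer:
  R_concrete = L/(kA) = 0.0703/(1.31·19.5) = 0.002752 K/W
  R_common brick = L/(kA) = 0.314/(0.730·19.5) = 0.02206 K/W
  R_plaster = L/(kA) = 0.147/(0.248·19.5) = 0.03040 K/W
  R_conv,out = 1/(hA) = 1/(11.3·19.5) = 0.004538 K/W
ΣR = 0.002752 + 0.02206 + 0.03040 + 0.004538 = 0.05975 K/W
Q = ΔT/ΣR = (22.5 °C − -6.18 °C)/0.05975 = 480.0 W
From the inner boundary to the common brick/plaster interface, ΣR_partial = 0.02481 K/W.
T_interface = T_in − Q·ΣR_partial = 22.5 °C − (480.0)(0.02481) = 10.6 °C

T = 10.6 °C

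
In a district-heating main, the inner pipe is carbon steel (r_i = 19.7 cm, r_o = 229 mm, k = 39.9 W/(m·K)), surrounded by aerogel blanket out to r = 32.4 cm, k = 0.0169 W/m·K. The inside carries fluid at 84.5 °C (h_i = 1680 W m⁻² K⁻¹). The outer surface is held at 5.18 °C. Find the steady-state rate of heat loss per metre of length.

Series thermal resistances, inner to outer:
  R'_conv,in = 1/(2πr h) = 1/(2π·0.197·1680) = 4.809×10^-4 m·K/W
  R'_carbon steel = ln(0.229/0.197)/(2πk) = 0.1505/(2π·39.9) = 6.004×10^-4 m·K/W
  R'_aerogel blanket = ln(0.324/0.229)/(2πk) = 0.3470/(2π·0.0169) = 3.268 m·K/W
ΣR = 4.809×10^-4 + 6.004×10^-4 + 3.268 = 3.269 m·K/W
Q' = ΔT/ΣR = (84.5 °C − 5.18 °C)/3.269 = 24.3 W/m

Q' = 24.3 W/m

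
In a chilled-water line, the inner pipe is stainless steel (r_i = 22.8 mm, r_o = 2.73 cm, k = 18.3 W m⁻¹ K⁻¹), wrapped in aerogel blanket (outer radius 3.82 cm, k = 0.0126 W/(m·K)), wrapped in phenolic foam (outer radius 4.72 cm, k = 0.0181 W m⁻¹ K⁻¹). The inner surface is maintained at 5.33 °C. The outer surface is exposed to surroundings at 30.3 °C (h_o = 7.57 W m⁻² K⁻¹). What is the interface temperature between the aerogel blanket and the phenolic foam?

T = 21.5 °C

Series thermal resistances, inner to outer:
  R'_stainless steel = ln(0.0273/0.0228)/(2πk) = 0.1801/(2π·18.3) = 0.001567 m·K/W
  R'_aerogel blanket = ln(0.0382/0.0273)/(2πk) = 0.3359/(2π·0.0126) = 4.243 m·K/W
  R'_phenolic foam = ln(0.0472/0.0382)/(2πk) = 0.2116/(2π·0.0181) = 1.860 m·K/W
  R'_conv,out = 1/(2πr h) = 1/(2π·0.0472·7.57) = 0.4454 m·K/W
ΣR = 0.001567 + 4.243 + 1.860 + 0.4454 = 6.550 m·K/W
Q' = ΔT/ΣR = (5.33 °C − 30.3 °C)/6.550 = -3.812 W/m
From the inner boundary to the aerogel blanket/phenolic foam interface, ΣR_partial = 4.245 m·K/W.
T_interface = T_in − Q'·ΣR_partial = 5.33 °C − (-3.812)(4.245) = 21.5 °C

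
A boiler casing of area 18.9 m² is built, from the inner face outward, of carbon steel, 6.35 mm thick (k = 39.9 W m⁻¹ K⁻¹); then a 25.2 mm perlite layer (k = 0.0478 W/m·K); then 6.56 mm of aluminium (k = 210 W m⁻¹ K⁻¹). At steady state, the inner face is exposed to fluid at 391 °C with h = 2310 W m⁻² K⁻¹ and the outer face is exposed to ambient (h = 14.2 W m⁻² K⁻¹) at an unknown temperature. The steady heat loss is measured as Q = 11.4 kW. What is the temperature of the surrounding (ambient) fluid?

Sum the resistances:
  R_conv,in = 1/(hA) = 1/(2310·18.9) = 2.290×10^-5 K/W
  R_carbon steel = L/(kA) = 0.00635/(39.9·18.9) = 8.421×10^-6 K/W
  R_perlite = L/(kA) = 0.0252/(0.0478·18.9) = 0.02789 K/W
  R_aluminium = L/(kA) = 0.00656/(210·18.9) = 1.653×10^-6 K/W
  R_conv,out = 1/(hA) = 1/(14.2·18.9) = 0.003726 K/W
ΣR = 0.03165 K/W
ΔT = Q·ΣR = 11400 × 0.03165 = 360.8 K
Heat flows outward, so T_out = T_in − ΔT = 391 − 360.8 = 30.2 °C

T_out = 30.2 °C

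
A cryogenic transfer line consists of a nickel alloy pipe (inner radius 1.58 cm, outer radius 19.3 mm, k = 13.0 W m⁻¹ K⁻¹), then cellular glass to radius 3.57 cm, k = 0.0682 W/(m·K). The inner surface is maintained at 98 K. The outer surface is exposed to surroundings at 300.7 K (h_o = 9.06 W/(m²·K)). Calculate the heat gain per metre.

Q' = 105 W/m

Treat each layer as a resistance in series:
  R'_nickel alloy = ln(0.0193/0.0158)/(2πk) = 0.2001/(2π·13.0) = 0.002450 m·K/W
  R'_cellular glass = ln(0.0357/0.0193)/(2πk) = 0.6150/(2π·0.0682) = 1.435 m·K/W
  R'_conv,out = 1/(2πr h) = 1/(2π·0.0357·9.06) = 0.4921 m·K/W
ΣR = 0.002450 + 1.435 + 0.4921 = 1.930 m·K/W
Q' = ΔT/ΣR = (98 K − 300.7 K)/1.930 = -105 W/m
(Negative Q' ⇒ heat flows inward; heat gain = 105 W/m.)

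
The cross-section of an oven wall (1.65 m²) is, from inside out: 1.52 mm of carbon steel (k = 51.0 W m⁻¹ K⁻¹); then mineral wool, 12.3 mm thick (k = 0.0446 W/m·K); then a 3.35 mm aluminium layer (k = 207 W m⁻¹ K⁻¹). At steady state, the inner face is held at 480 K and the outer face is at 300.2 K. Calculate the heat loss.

Q = 1080 W

Resistance network (inner→outer):
  R_carbon steel = L/(kA) = 0.00152/(51.0·1.65) = 1.806×10^-5 K/W
  R_mineral wool = L/(kA) = 0.0123/(0.0446·1.65) = 0.1671 K/W
  R_aluminium = L/(kA) = 0.00335/(207·1.65) = 9.808×10^-6 K/W
ΣR = 1.806×10^-5 + 0.1671 + 9.808×10^-6 = 0.1671 K/W
Q = ΔT/ΣR = (480 K − 300.2 K)/0.1671 = 1080 W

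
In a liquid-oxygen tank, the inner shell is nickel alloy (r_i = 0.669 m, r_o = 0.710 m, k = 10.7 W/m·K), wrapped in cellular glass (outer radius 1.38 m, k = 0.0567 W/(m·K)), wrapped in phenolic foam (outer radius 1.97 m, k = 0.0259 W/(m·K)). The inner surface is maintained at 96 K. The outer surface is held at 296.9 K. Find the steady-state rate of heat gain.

Treat each layer as a resistance in series:
  R_nickel alloy = (1/0.669 − 1/0.710)/(4πk) = 0.08632/(4π·10.7) = 6.420×10^-4 K/W
  R_cellular glass = (1/0.710 − 1/1.38)/(4πk) = 0.6838/(4π·0.0567) = 0.9597 K/W
  R_phenolic foam = (1/1.38 − 1/1.97)/(4πk) = 0.2170/(4π·0.0259) = 0.6668 K/W
ΣR = 6.420×10^-4 + 0.9597 + 0.6668 = 1.627 K/W
Q = ΔT/ΣR = (96 K − 296.9 K)/1.627 = -123 W
(Negative Q ⇒ heat flows inward; heat gain = 123 W.)

Q = 123 W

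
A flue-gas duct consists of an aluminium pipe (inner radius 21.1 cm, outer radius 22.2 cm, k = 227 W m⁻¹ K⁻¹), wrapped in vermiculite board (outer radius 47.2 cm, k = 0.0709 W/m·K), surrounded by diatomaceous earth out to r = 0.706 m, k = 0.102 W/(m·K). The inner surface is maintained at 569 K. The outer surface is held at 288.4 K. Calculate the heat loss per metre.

Series thermal resistances, inner to outer:
  R'_aluminium = ln(0.222/0.211)/(2πk) = 0.05082/(2π·227) = 3.563×10^-5 m·K/W
  R'_vermiculite board = ln(0.472/0.222)/(2πk) = 0.7543/(2π·0.0709) = 1.693 m·K/W
  R'_diatomaceous earth = ln(0.706/0.472)/(2πk) = 0.4026/(2π·0.102) = 0.6283 m·K/W
ΣR = 3.563×10^-5 + 1.693 + 0.6283 = 2.321 m·K/W
Q' = ΔT/ΣR = (569 K − 288.4 K)/2.321 = 121 W/m

Q' = 121 W/m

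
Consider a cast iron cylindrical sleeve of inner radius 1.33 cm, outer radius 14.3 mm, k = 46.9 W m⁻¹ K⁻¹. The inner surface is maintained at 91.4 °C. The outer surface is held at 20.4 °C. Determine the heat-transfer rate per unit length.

Q' = 2πk·ΔT/ln(r₂/r₁) = 2π × 46.9 × 71 / ln(0.0143/0.0133) = 2.89×10^5 W/m

Q' = 2.89×10^5 W/m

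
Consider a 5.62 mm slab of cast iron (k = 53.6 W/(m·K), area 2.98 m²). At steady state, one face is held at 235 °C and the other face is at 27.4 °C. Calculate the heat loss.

Q = kA·ΔT/L = 53.6 × 2.98 × |235 °C − 27.4 °C| / 0.00562 = 5.90×10^6 W

Q = 5900 kW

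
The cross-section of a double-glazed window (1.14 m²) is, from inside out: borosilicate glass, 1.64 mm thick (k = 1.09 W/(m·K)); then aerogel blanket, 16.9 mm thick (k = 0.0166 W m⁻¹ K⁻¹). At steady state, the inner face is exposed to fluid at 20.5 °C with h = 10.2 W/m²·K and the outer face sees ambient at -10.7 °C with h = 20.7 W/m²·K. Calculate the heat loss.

Treat each layer as a resistance in series:
  R_conv,in = 1/(hA) = 1/(10.2·1.14) = 0.08600 K/W
  R_borosilicate glass = L/(kA) = 0.00164/(1.09·1.14) = 0.001320 K/W
  R_aerogel blanket = L/(kA) = 0.0169/(0.0166·1.14) = 0.8930 K/W
  R_conv,out = 1/(hA) = 1/(20.7·1.14) = 0.04238 K/W
ΣR = 0.08600 + 0.001320 + 0.8930 + 0.04238 = 1.023 K/W
Q = ΔT/ΣR = (20.5 °C − -10.7 °C)/1.023 = 30.5 W

Q = 30.5 W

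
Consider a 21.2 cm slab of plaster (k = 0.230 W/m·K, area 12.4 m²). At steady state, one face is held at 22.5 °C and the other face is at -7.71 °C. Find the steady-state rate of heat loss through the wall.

Q = 406 W

Q = kA·ΔT/L = 0.230 × 12.4 × |22.5 °C − -7.71 °C| / 0.212 = 406 W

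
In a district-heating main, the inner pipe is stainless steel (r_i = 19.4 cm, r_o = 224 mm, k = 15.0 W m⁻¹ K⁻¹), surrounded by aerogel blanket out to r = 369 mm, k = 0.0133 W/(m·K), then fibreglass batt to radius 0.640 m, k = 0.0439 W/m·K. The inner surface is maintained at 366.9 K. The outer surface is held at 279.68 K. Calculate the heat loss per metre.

Q' = 10.9 W/m

Treat each layer as a resistance in series:
  R'_stainless steel = ln(0.224/0.194)/(2πk) = 0.1438/(2π·15.0) = 0.001526 m·K/W
  R'_aerogel blanket = ln(0.369/0.224)/(2πk) = 0.4992/(2π·0.0133) = 5.973 m·K/W
  R'_fibreglass batt = ln(0.640/0.369)/(2πk) = 0.5507/(2π·0.0439) = 1.996 m·K/W
ΣR = 0.001526 + 5.973 + 1.996 = 7.971 m·K/W
Q' = ΔT/ΣR = (366.9 K − 279.68 K)/7.971 = 10.9 W/m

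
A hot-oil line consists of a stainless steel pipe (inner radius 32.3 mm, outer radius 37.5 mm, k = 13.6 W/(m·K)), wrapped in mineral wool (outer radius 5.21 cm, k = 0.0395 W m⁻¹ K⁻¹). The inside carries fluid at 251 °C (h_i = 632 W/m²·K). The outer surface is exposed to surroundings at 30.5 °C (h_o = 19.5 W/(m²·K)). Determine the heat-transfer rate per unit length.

Q' = 148 W/m

Treat each layer as a resistance in series:
  R'_conv,in = 1/(2πr h) = 1/(2π·0.0323·632) = 0.007797 m·K/W
  R'_stainless steel = ln(0.0375/0.0323)/(2πk) = 0.1493/(2π·13.6) = 0.001747 m·K/W
  R'_mineral wool = ln(0.0521/0.0375)/(2πk) = 0.3288/(2π·0.0395) = 1.325 m·K/W
  R'_conv,out = 1/(2πr h) = 1/(2π·0.0521·19.5) = 0.1567 m·K/W
ΣR = 0.007797 + 0.001747 + 1.325 + 0.1567 = 1.491 m·K/W
Q' = ΔT/ΣR = (251 °C − 30.5 °C)/1.491 = 148 W/m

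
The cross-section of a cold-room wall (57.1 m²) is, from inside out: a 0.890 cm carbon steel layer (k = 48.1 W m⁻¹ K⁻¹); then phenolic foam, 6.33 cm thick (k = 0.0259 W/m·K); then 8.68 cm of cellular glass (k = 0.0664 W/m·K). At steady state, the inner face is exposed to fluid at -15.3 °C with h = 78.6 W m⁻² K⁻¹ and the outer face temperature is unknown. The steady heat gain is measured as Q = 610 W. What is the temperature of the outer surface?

T_out = 24.9 °C

Sum the resistances:
  R_conv,in = 1/(hA) = 1/(78.6·57.1) = 2.228×10^-4 K/W
  R_carbon steel = L/(kA) = 0.00890/(48.1·57.1) = 3.240×10^-6 K/W
  R_phenolic foam = L/(kA) = 0.0633/(0.0259·57.1) = 0.04280 K/W
  R_cellular glass = L/(kA) = 0.0868/(0.0664·57.1) = 0.02289 K/W
ΣR = 0.06592 K/W
ΔT = Q·ΣR = 610 × 0.06592 = 40.21 K
Heat flows inward, so T_out = T_in + ΔT = -15.3 + 40.21 = 24.9 °C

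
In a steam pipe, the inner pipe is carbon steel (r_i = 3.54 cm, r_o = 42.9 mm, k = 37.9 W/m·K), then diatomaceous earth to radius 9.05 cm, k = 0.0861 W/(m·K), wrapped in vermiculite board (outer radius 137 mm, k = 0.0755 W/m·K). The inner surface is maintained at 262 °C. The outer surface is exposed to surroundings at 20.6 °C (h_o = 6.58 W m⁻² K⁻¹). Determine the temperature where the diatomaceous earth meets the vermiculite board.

T = 125 °C

Treat each layer as a resistance in series:
  R'_carbon steel = ln(0.0429/0.0354)/(2πk) = 0.1922/(2π·37.9) = 8.069×10^-4 m·K/W
  R'_diatomaceous earth = ln(0.0905/0.0429)/(2πk) = 0.7465/(2π·0.0861) = 1.380 m·K/W
  R'_vermiculite board = ln(0.137/0.0905)/(2πk) = 0.4146/(2π·0.0755) = 0.8740 m·K/W
  R'_conv,out = 1/(2πr h) = 1/(2π·0.137·6.58) = 0.1766 m·K/W
ΣR = 8.069×10^-4 + 1.380 + 0.8740 + 0.1766 = 2.431 m·K/W
Q' = ΔT/ΣR = (262 °C − 20.6 °C)/2.431 = 99.30 W/m
From the inner boundary to the diatomaceous earth/vermiculite board interface, ΣR_partial = 1.381 m·K/W.
T_interface = T_in − Q'·ΣR_partial = 262 °C − (99.30)(1.381) = 125 °C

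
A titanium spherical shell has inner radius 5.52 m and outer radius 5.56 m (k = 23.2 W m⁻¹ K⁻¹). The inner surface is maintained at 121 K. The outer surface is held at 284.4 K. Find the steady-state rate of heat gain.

Q = 36600 kW

Q = 4πk·ΔT/(1/r₁ − 1/r₂) = 4π × 23.2 × 163.4 / (1/5.52 − 1/5.56) = 3.66×10^7 W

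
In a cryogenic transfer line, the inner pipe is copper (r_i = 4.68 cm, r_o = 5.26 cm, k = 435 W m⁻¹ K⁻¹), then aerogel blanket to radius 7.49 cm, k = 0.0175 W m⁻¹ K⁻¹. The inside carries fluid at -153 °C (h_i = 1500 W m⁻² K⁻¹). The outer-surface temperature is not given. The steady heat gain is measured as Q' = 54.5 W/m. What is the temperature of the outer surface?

T_out = 22.3 °C

Series resistances:
  R'_conv,in = 1/(2πr h) = 1/(2π·0.0468·1500) = 0.002267 m·K/W
  R'_copper = ln(0.0526/0.0468)/(2πk) = 0.1168/(2π·435) = 4.275×10^-5 m·K/W
  R'_aerogel blanket = ln(0.0749/0.0526)/(2πk) = 0.3534/(2π·0.0175) = 3.214 m·K/W
ΣR = 3.217 m·K/W
ΔT = Q'·ΣR = 54.5 × 3.217 = 175.3 K
Heat flows inward, so T_out = T_in + ΔT = -153 + 175.3 = 22.3 °C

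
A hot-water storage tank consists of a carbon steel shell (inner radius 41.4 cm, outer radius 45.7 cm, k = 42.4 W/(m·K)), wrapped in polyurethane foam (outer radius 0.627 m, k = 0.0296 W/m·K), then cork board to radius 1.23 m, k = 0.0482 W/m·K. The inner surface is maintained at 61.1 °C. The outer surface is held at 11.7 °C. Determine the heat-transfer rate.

Treat each layer as a resistance in series:
  R_carbon steel = (1/0.414 − 1/0.457)/(4πk) = 0.2273/(4π·42.4) = 4.266×10^-4 K/W
  R_polyurethane foam = (1/0.457 − 1/0.627)/(4πk) = 0.5933/(4π·0.0296) = 1.595 K/W
  R_cork board = (1/0.627 − 1/1.23)/(4πk) = 0.7819/(4π·0.0482) = 1.291 K/W
ΣR = 4.266×10^-4 + 1.595 + 1.291 = 2.886 K/W
Q = ΔT/ΣR = (61.1 °C − 11.7 °C)/2.886 = 17.1 W

Q = 17.1 W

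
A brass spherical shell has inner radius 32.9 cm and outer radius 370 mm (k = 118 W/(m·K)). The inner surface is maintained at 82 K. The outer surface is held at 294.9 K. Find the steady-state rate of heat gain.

Q = 4πk·ΔT/(1/r₁ − 1/r₂) = 4π × 118 × 212.9 / (1/0.329 − 1/0.370) = 9.37×10^5 W

Q = 937 kW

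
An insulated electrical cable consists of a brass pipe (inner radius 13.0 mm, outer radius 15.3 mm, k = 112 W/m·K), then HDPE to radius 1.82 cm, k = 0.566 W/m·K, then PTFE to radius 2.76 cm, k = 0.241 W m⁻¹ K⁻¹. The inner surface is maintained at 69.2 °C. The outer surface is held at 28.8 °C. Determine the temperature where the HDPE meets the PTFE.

T = 63.1 °C

Treat each layer as a resistance in series:
  R'_brass = ln(0.0153/0.0130)/(2πk) = 0.1629/(2π·112) = 2.315×10^-4 m·K/W
  R'_HDPE = ln(0.0182/0.0153)/(2πk) = 0.1736/(2π·0.566) = 0.04881 m·K/W
  R'_PTFE = ln(0.0276/0.0182)/(2πk) = 0.4164/(2π·0.241) = 0.2750 m·K/W
ΣR = 2.315×10^-4 + 0.04881 + 0.2750 = 0.3240 m·K/W
Q' = ΔT/ΣR = (69.2 °C − 28.8 °C)/0.3240 = 124.7 W/m
From the inner boundary to the HDPE/PTFE interface, ΣR_partial = 0.04904 m·K/W.
T_interface = T_in − Q'·ΣR_partial = 69.2 °C − (124.7)(0.04904) = 63.1 °C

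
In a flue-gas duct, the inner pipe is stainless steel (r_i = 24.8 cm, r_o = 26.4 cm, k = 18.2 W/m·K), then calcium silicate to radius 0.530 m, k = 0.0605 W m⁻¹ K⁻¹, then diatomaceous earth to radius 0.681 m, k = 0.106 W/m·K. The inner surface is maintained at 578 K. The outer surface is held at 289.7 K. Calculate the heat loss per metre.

Series thermal resistances, inner to outer:
  R'_stainless steel = ln(0.264/0.248)/(2πk) = 0.06252/(2π·18.2) = 5.467×10^-4 m·K/W
  R'_calcium silicate = ln(0.530/0.264)/(2πk) = 0.6969/(2π·0.0605) = 1.833 m·K/W
  R'_diatomaceous earth = ln(0.681/0.530)/(2πk) = 0.2507/(2π·0.106) = 0.3764 m·K/W
ΣR = 5.467×10^-4 + 1.833 + 0.3764 = 2.210 m·K/W
Q' = ΔT/ΣR = (578 K − 289.7 K)/2.210 = 130 W/m

Q' = 130 W/m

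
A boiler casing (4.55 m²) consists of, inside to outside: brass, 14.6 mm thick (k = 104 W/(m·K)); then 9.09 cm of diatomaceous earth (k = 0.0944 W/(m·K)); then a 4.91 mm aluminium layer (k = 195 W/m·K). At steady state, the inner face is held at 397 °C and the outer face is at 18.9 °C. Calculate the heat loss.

Q = 1790 W

Resistance network (inner→outer):
  R_brass = L/(kA) = 0.0146/(104·4.55) = 3.085×10^-5 K/W
  R_diatomaceous earth = L/(kA) = 0.0909/(0.0944·4.55) = 0.2116 K/W
  R_aluminium = L/(kA) = 0.00491/(195·4.55) = 5.534×10^-6 K/W
ΣR = 3.085×10^-5 + 0.2116 + 5.534×10^-6 = 0.2116 K/W
Q = ΔT/ΣR = (397 °C − 18.9 °C)/0.2116 = 1790 W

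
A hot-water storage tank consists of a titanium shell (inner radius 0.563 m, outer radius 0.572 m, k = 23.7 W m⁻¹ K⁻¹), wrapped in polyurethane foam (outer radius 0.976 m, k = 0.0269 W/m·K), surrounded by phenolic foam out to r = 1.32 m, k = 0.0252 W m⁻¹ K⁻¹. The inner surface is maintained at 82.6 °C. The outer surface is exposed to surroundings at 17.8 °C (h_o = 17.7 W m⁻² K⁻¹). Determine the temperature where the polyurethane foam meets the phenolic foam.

Series thermal resistances, inner to outer:
  R_titanium = (1/0.563 − 1/0.572)/(4πk) = 0.02795/(4π·23.7) = 9.384×10^-5 K/W
  R_polyurethane foam = (1/0.572 − 1/0.976)/(4πk) = 0.7237/(4π·0.0269) = 2.141 K/W
  R_phenolic foam = (1/0.976 − 1/1.32)/(4πk) = 0.2670/(4π·0.0252) = 0.8432 K/W
  R_conv,out = 1/(4πr²h) = 1/(4π·1.32²·17.7) = 0.002580 K/W
ΣR = 9.384×10^-5 + 2.141 + 0.8432 + 0.002580 = 2.987 K/W
Q = ΔT/ΣR = (82.6 °C − 17.8 °C)/2.987 = 21.69 W
From the inner boundary to the polyurethane foam/phenolic foam interface, ΣR_partial = 2.141 K/W.
T_interface = T_in − Q·ΣR_partial = 82.6 °C − (21.69)(2.141) = 36.2 °C

T = 36.2 °C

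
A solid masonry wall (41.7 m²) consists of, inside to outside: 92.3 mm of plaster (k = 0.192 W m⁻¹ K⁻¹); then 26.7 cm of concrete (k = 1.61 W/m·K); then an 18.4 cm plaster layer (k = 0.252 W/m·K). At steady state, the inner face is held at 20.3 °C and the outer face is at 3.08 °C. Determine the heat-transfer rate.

Q = 522 W

Resistance network (inner→outer):
  R_plaster = L/(kA) = 0.0923/(0.192·41.7) = 0.01153 K/W
  R_concrete = L/(kA) = 0.267/(1.61·41.7) = 0.003977 K/W
  R_plaster = L/(kA) = 0.184/(0.252·41.7) = 0.01751 K/W
ΣR = 0.01153 + 0.003977 + 0.01751 = 0.03302 K/W
Q = ΔT/ΣR = (20.3 °C − 3.08 °C)/0.03302 = 522 W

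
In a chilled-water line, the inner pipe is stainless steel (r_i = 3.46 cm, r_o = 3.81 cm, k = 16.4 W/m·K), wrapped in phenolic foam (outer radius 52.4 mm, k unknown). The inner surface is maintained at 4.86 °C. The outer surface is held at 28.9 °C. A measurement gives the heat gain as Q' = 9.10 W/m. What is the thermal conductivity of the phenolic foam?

k = 0.0192 W/m·K

ΣR = ΔT/Q' = |4.86 − 28.9|/9.10 = 2.642 m·K/W
Known resistances:
  R'_stainless steel = ln(0.0381/0.0346)/(2πk) = 0.09636/(2π·16.4) = 9.351×10^-4 m·K/W
R_phenolic foam = ΣR − ΣR_known = 2.642 − 9.351×10^-4 = 2.641 m·K/W
ln(r₂/r₁)/(2πk) = 2.641 ⇒ k = 0.3187/(2π·2.641) = 0.0192 W/m·K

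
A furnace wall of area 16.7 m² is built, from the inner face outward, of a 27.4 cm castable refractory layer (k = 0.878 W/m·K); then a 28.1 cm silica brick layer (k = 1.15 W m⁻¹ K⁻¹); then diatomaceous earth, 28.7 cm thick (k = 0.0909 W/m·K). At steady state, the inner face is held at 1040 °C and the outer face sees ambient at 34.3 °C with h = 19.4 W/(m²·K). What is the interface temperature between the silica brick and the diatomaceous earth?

T = 891 °C

Treat each layer as a resistance in series:
  R_castable refractory = L/(kA) = 0.274/(0.878·16.7) = 0.01869 K/W
  R_silica brick = L/(kA) = 0.281/(1.15·16.7) = 0.01463 K/W
  R_diatomaceous earth = L/(kA) = 0.287/(0.0909·16.7) = 0.1891 K/W
  R_conv,out = 1/(hA) = 1/(19.4·16.7) = 0.003087 K/W
ΣR = 0.01869 + 0.01463 + 0.1891 + 0.003087 = 0.2255 K/W
Q = ΔT/ΣR = (1040 °C − 34.3 °C)/0.2255 = 4460 W
From the inner boundary to the silica brick/diatomaceous earth interface, ΣR_partial = 0.03332 K/W.
T_interface = T_in − Q·ΣR_partial = 1040 °C − (4460)(0.03332) = 891 °C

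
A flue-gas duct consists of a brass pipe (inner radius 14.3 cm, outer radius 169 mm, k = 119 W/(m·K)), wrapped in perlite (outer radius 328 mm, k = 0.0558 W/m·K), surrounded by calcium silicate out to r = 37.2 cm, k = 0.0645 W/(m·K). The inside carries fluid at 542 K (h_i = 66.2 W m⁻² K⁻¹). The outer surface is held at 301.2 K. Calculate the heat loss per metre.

Q' = 109 W/m

Series thermal resistances, inner to outer:
  R'_conv,in = 1/(2πr h) = 1/(2π·0.143·66.2) = 0.01681 m·K/W
  R'_brass = ln(0.169/0.143)/(2πk) = 0.1671/(2π·119) = 2.234×10^-4 m·K/W
  R'_perlite = ln(0.328/0.169)/(2πk) = 0.6631/(2π·0.0558) = 1.891 m·K/W
  R'_calcium silicate = ln(0.372/0.328)/(2πk) = 0.1259/(2π·0.0645) = 0.3106 m·K/W
ΣR = 0.01681 + 2.234×10^-4 + 1.891 + 0.3106 = 2.219 m·K/W
Q' = ΔT/ΣR = (542 K − 301.2 K)/2.219 = 109 W/m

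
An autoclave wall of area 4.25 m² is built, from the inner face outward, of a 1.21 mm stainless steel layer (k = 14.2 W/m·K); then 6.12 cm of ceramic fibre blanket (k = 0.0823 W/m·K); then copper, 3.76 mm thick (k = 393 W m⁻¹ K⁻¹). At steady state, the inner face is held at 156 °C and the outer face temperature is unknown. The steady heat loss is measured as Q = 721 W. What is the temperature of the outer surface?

Sum the resistances:
  R_stainless steel = L/(kA) = 0.00121/(14.2·4.25) = 2.005×10^-5 K/W
  R_ceramic fibre blanket = L/(kA) = 0.0612/(0.0823·4.25) = 0.1750 K/W
  R_copper = L/(kA) = 0.00376/(393·4.25) = 2.251×10^-6 K/W
ΣR = 0.1750 K/W
ΔT = Q·ΣR = 721 × 0.1750 = 126.2 K
Heat flows outward, so T_out = T_in − ΔT = 156 − 126.2 = 29.8 °C

T_out = 29.8 °C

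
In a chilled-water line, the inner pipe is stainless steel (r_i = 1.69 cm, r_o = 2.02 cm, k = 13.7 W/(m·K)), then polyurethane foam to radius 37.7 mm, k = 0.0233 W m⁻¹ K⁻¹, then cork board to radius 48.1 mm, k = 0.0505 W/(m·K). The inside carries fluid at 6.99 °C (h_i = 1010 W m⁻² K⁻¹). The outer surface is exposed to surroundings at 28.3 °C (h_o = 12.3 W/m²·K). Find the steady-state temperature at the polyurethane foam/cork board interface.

T = 24.1 °C

Resistance network (inner→outer):
  R'_conv,in = 1/(2πr h) = 1/(2π·0.0169·1010) = 0.009324 m·K/W
  R'_stainless steel = ln(0.0202/0.0169)/(2πk) = 0.1784/(2π·13.7) = 0.002072 m·K/W
  R'_polyurethane foam = ln(0.0377/0.0202)/(2πk) = 0.6240/(2π·0.0233) = 4.262 m·K/W
  R'_cork board = ln(0.0481/0.0377)/(2πk) = 0.2436/(2π·0.0505) = 0.7678 m·K/W
  R'_conv,out = 1/(2πr h) = 1/(2π·0.0481·12.3) = 0.2690 m·K/W
ΣR = 0.009324 + 0.002072 + 4.262 + 0.7678 + 0.2690 = 5.310 m·K/W
Q' = ΔT/ΣR = (6.99 °C − 28.3 °C)/5.310 = -4.013 W/m
From the inner boundary to the polyurethane foam/cork board interface, ΣR_partial = 4.273 m·K/W.
T_interface = T_in − Q'·ΣR_partial = 6.99 °C − (-4.013)(4.273) = 24.1 °C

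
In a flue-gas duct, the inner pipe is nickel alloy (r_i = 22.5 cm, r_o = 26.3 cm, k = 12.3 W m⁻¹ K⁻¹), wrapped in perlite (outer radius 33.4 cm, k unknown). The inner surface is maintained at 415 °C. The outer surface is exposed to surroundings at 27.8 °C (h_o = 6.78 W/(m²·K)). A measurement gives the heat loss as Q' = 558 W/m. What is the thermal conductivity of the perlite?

ΣR = ΔT/Q' = |415 − 27.8|/558 = 0.6939 m·K/W
Known resistances:
  R'_nickel alloy = ln(0.263/0.225)/(2πk) = 0.1561/(2π·12.3) = 0.002019 m·K/W
  R'_conv,out = 1/(2πr h) = 1/(2π·0.334·6.78) = 0.07028 m·K/W
R_perlite = ΣR − ΣR_known = 0.6939 − 0.07230 = 0.6216 m·K/W
ln(r₂/r₁)/(2πk) = 0.6216 ⇒ k = 0.2390/(2π·0.6216) = 0.0612 W/m·K

k = 0.0612 W/m·K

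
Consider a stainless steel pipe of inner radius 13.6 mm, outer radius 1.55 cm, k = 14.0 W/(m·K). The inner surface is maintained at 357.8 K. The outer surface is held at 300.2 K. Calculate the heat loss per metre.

Q' = 38.7 kW/m

Q' = 2πk·ΔT/ln(r₂/r₁) = 2π × 14.0 × 57.6 / ln(0.0155/0.0136) = 38700 W/m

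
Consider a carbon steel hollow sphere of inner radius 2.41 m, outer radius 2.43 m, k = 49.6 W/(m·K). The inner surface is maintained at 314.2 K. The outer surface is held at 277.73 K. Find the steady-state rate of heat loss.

Q = 6.66×10^6 W

Q = 4πk·ΔT/(1/r₁ − 1/r₂) = 4π × 49.6 × 36.47 / (1/2.41 − 1/2.43) = 6.66×10^6 W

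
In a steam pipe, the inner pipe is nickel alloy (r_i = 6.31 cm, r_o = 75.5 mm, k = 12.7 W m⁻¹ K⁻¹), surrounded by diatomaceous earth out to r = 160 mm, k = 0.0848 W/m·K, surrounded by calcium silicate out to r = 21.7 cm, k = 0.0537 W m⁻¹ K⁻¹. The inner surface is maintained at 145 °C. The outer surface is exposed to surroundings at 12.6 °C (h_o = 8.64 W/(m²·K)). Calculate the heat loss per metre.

Series thermal resistances, inner to outer:
  R'_nickel alloy = ln(0.0755/0.0631)/(2πk) = 0.1794/(2π·12.7) = 0.002248 m·K/W
  R'_diatomaceous earth = ln(0.160/0.0755)/(2πk) = 0.7510/(2π·0.0848) = 1.410 m·K/W
  R'_calcium silicate = ln(0.217/0.160)/(2πk) = 0.3047/(2π·0.0537) = 0.9031 m·K/W
  R'_conv,out = 1/(2πr h) = 1/(2π·0.217·8.64) = 0.08489 m·K/W
ΣR = 0.002248 + 1.410 + 0.9031 + 0.08489 = 2.400 m·K/W
Q' = ΔT/ΣR = (145 °C − 12.6 °C)/2.400 = 55.2 W/m

Q' = 55.2 W/m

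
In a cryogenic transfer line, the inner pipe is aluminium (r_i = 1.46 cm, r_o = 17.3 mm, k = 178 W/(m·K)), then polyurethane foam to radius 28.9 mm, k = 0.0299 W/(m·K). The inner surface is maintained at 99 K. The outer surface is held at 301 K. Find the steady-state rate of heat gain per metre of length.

Treat each layer as a resistance in series:
  R'_aluminium = ln(0.0173/0.0146)/(2πk) = 0.1697/(2π·178) = 1.517×10^-4 m·K/W
  R'_polyurethane foam = ln(0.0289/0.0173)/(2πk) = 0.5131/(2π·0.0299) = 2.731 m·K/W
ΣR = 1.517×10^-4 + 2.731 = 2.731 m·K/W
Q' = ΔT/ΣR = (99 K − 301 K)/2.731 = -74.0 W/m
(Negative Q' ⇒ heat flows inward; heat gain = 74.0 W/m.)

Q' = 74.0 W/m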